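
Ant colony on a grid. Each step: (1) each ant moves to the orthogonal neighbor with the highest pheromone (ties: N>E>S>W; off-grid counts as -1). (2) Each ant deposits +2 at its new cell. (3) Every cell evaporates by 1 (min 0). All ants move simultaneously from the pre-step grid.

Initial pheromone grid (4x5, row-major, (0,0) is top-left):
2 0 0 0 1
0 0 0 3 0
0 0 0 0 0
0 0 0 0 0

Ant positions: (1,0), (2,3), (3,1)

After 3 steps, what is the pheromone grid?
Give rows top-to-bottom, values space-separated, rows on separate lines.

After step 1: ants at (0,0),(1,3),(2,1)
  3 0 0 0 0
  0 0 0 4 0
  0 1 0 0 0
  0 0 0 0 0
After step 2: ants at (0,1),(0,3),(1,1)
  2 1 0 1 0
  0 1 0 3 0
  0 0 0 0 0
  0 0 0 0 0
After step 3: ants at (0,0),(1,3),(0,1)
  3 2 0 0 0
  0 0 0 4 0
  0 0 0 0 0
  0 0 0 0 0

3 2 0 0 0
0 0 0 4 0
0 0 0 0 0
0 0 0 0 0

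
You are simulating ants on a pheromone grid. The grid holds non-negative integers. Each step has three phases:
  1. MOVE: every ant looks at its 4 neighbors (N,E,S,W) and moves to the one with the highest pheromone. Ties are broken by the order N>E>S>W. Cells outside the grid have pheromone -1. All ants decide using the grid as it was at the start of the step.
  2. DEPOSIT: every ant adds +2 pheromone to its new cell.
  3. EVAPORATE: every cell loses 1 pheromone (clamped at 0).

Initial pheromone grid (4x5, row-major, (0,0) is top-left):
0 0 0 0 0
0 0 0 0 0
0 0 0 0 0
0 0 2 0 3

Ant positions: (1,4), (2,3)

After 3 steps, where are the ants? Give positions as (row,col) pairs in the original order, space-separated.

Step 1: ant0:(1,4)->N->(0,4) | ant1:(2,3)->N->(1,3)
  grid max=2 at (3,4)
Step 2: ant0:(0,4)->S->(1,4) | ant1:(1,3)->N->(0,3)
  grid max=1 at (0,3)
Step 3: ant0:(1,4)->N->(0,4) | ant1:(0,3)->E->(0,4)
  grid max=3 at (0,4)

(0,4) (0,4)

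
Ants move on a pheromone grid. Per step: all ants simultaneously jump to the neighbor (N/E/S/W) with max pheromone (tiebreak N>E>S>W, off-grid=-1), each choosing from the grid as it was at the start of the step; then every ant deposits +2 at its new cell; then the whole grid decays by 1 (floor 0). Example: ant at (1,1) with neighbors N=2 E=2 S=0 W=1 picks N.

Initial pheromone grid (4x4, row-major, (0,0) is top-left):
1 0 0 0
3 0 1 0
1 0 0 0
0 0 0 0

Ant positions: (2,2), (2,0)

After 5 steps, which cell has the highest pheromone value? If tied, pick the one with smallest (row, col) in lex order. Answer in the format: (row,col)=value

Answer: (1,0)=4

Derivation:
Step 1: ant0:(2,2)->N->(1,2) | ant1:(2,0)->N->(1,0)
  grid max=4 at (1,0)
Step 2: ant0:(1,2)->N->(0,2) | ant1:(1,0)->N->(0,0)
  grid max=3 at (1,0)
Step 3: ant0:(0,2)->S->(1,2) | ant1:(0,0)->S->(1,0)
  grid max=4 at (1,0)
Step 4: ant0:(1,2)->N->(0,2) | ant1:(1,0)->N->(0,0)
  grid max=3 at (1,0)
Step 5: ant0:(0,2)->S->(1,2) | ant1:(0,0)->S->(1,0)
  grid max=4 at (1,0)
Final grid:
  0 0 0 0
  4 0 2 0
  0 0 0 0
  0 0 0 0
Max pheromone 4 at (1,0)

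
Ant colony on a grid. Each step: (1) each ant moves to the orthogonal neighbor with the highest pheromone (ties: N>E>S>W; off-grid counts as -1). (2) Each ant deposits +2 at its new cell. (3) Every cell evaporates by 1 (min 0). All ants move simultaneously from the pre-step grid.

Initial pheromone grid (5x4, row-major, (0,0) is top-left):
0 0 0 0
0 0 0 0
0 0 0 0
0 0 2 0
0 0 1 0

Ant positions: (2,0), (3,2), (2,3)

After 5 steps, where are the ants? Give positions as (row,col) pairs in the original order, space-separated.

Step 1: ant0:(2,0)->N->(1,0) | ant1:(3,2)->S->(4,2) | ant2:(2,3)->N->(1,3)
  grid max=2 at (4,2)
Step 2: ant0:(1,0)->N->(0,0) | ant1:(4,2)->N->(3,2) | ant2:(1,3)->N->(0,3)
  grid max=2 at (3,2)
Step 3: ant0:(0,0)->E->(0,1) | ant1:(3,2)->S->(4,2) | ant2:(0,3)->S->(1,3)
  grid max=2 at (4,2)
Step 4: ant0:(0,1)->E->(0,2) | ant1:(4,2)->N->(3,2) | ant2:(1,3)->N->(0,3)
  grid max=2 at (3,2)
Step 5: ant0:(0,2)->E->(0,3) | ant1:(3,2)->S->(4,2) | ant2:(0,3)->W->(0,2)
  grid max=2 at (0,2)

(0,3) (4,2) (0,2)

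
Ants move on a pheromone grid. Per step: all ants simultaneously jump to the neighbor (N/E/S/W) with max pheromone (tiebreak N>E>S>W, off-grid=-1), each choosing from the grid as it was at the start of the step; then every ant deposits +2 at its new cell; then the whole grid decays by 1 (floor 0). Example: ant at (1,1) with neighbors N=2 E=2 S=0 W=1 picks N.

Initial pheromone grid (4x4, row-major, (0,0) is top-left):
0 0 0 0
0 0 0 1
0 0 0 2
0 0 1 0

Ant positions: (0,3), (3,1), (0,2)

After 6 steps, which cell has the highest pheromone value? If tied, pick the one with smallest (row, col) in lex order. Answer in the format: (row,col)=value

Step 1: ant0:(0,3)->S->(1,3) | ant1:(3,1)->E->(3,2) | ant2:(0,2)->E->(0,3)
  grid max=2 at (1,3)
Step 2: ant0:(1,3)->N->(0,3) | ant1:(3,2)->N->(2,2) | ant2:(0,3)->S->(1,3)
  grid max=3 at (1,3)
Step 3: ant0:(0,3)->S->(1,3) | ant1:(2,2)->S->(3,2) | ant2:(1,3)->N->(0,3)
  grid max=4 at (1,3)
Step 4: ant0:(1,3)->N->(0,3) | ant1:(3,2)->N->(2,2) | ant2:(0,3)->S->(1,3)
  grid max=5 at (1,3)
Step 5: ant0:(0,3)->S->(1,3) | ant1:(2,2)->S->(3,2) | ant2:(1,3)->N->(0,3)
  grid max=6 at (1,3)
Step 6: ant0:(1,3)->N->(0,3) | ant1:(3,2)->N->(2,2) | ant2:(0,3)->S->(1,3)
  grid max=7 at (1,3)
Final grid:
  0 0 0 6
  0 0 0 7
  0 0 1 0
  0 0 1 0
Max pheromone 7 at (1,3)

Answer: (1,3)=7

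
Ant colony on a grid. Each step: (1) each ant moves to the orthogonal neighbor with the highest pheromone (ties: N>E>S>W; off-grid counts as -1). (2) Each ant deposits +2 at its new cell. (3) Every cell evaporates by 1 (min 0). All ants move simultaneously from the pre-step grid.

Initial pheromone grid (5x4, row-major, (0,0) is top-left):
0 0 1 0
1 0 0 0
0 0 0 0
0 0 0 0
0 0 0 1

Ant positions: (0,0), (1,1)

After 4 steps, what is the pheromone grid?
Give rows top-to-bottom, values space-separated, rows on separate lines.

After step 1: ants at (1,0),(1,0)
  0 0 0 0
  4 0 0 0
  0 0 0 0
  0 0 0 0
  0 0 0 0
After step 2: ants at (0,0),(0,0)
  3 0 0 0
  3 0 0 0
  0 0 0 0
  0 0 0 0
  0 0 0 0
After step 3: ants at (1,0),(1,0)
  2 0 0 0
  6 0 0 0
  0 0 0 0
  0 0 0 0
  0 0 0 0
After step 4: ants at (0,0),(0,0)
  5 0 0 0
  5 0 0 0
  0 0 0 0
  0 0 0 0
  0 0 0 0

5 0 0 0
5 0 0 0
0 0 0 0
0 0 0 0
0 0 0 0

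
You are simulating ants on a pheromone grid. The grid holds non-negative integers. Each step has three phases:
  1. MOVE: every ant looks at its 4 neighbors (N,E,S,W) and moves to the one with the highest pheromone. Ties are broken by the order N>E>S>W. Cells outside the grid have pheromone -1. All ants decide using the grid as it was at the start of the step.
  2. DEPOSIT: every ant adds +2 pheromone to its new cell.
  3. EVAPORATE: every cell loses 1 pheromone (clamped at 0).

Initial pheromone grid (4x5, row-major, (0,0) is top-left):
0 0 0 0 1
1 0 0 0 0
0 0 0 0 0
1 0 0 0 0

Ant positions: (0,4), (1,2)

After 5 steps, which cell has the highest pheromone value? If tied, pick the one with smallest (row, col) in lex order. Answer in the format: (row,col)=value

Step 1: ant0:(0,4)->S->(1,4) | ant1:(1,2)->N->(0,2)
  grid max=1 at (0,2)
Step 2: ant0:(1,4)->N->(0,4) | ant1:(0,2)->E->(0,3)
  grid max=1 at (0,3)
Step 3: ant0:(0,4)->W->(0,3) | ant1:(0,3)->E->(0,4)
  grid max=2 at (0,3)
Step 4: ant0:(0,3)->E->(0,4) | ant1:(0,4)->W->(0,3)
  grid max=3 at (0,3)
Step 5: ant0:(0,4)->W->(0,3) | ant1:(0,3)->E->(0,4)
  grid max=4 at (0,3)
Final grid:
  0 0 0 4 4
  0 0 0 0 0
  0 0 0 0 0
  0 0 0 0 0
Max pheromone 4 at (0,3)

Answer: (0,3)=4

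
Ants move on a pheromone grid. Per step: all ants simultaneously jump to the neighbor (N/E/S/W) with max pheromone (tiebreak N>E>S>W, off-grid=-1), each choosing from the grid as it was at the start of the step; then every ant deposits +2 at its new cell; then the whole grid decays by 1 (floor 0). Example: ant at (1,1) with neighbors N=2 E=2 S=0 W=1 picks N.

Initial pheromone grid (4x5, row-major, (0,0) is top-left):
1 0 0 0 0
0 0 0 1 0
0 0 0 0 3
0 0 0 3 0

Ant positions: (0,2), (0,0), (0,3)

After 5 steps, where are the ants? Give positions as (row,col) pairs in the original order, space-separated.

Step 1: ant0:(0,2)->E->(0,3) | ant1:(0,0)->E->(0,1) | ant2:(0,3)->S->(1,3)
  grid max=2 at (1,3)
Step 2: ant0:(0,3)->S->(1,3) | ant1:(0,1)->E->(0,2) | ant2:(1,3)->N->(0,3)
  grid max=3 at (1,3)
Step 3: ant0:(1,3)->N->(0,3) | ant1:(0,2)->E->(0,3) | ant2:(0,3)->S->(1,3)
  grid max=5 at (0,3)
Step 4: ant0:(0,3)->S->(1,3) | ant1:(0,3)->S->(1,3) | ant2:(1,3)->N->(0,3)
  grid max=7 at (1,3)
Step 5: ant0:(1,3)->N->(0,3) | ant1:(1,3)->N->(0,3) | ant2:(0,3)->S->(1,3)
  grid max=9 at (0,3)

(0,3) (0,3) (1,3)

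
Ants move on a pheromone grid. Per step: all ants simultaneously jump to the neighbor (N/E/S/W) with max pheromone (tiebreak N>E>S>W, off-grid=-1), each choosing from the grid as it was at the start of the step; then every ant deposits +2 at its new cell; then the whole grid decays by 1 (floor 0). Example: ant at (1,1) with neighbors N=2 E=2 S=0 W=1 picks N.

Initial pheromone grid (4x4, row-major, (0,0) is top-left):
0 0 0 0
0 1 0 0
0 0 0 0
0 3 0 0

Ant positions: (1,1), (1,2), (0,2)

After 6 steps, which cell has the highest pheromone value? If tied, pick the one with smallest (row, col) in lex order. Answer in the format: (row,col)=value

Answer: (1,1)=7

Derivation:
Step 1: ant0:(1,1)->N->(0,1) | ant1:(1,2)->W->(1,1) | ant2:(0,2)->E->(0,3)
  grid max=2 at (1,1)
Step 2: ant0:(0,1)->S->(1,1) | ant1:(1,1)->N->(0,1) | ant2:(0,3)->S->(1,3)
  grid max=3 at (1,1)
Step 3: ant0:(1,1)->N->(0,1) | ant1:(0,1)->S->(1,1) | ant2:(1,3)->N->(0,3)
  grid max=4 at (1,1)
Step 4: ant0:(0,1)->S->(1,1) | ant1:(1,1)->N->(0,1) | ant2:(0,3)->S->(1,3)
  grid max=5 at (1,1)
Step 5: ant0:(1,1)->N->(0,1) | ant1:(0,1)->S->(1,1) | ant2:(1,3)->N->(0,3)
  grid max=6 at (1,1)
Step 6: ant0:(0,1)->S->(1,1) | ant1:(1,1)->N->(0,1) | ant2:(0,3)->S->(1,3)
  grid max=7 at (1,1)
Final grid:
  0 6 0 0
  0 7 0 1
  0 0 0 0
  0 0 0 0
Max pheromone 7 at (1,1)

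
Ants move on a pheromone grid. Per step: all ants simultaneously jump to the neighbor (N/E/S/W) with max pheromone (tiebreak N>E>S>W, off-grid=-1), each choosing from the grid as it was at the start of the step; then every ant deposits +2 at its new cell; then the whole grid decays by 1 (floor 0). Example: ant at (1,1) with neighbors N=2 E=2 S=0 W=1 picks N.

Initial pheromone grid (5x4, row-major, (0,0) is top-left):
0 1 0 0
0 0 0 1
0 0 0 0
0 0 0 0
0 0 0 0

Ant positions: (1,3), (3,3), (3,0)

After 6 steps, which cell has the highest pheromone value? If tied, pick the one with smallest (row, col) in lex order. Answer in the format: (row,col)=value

Step 1: ant0:(1,3)->N->(0,3) | ant1:(3,3)->N->(2,3) | ant2:(3,0)->N->(2,0)
  grid max=1 at (0,3)
Step 2: ant0:(0,3)->S->(1,3) | ant1:(2,3)->N->(1,3) | ant2:(2,0)->N->(1,0)
  grid max=3 at (1,3)
Step 3: ant0:(1,3)->N->(0,3) | ant1:(1,3)->N->(0,3) | ant2:(1,0)->N->(0,0)
  grid max=3 at (0,3)
Step 4: ant0:(0,3)->S->(1,3) | ant1:(0,3)->S->(1,3) | ant2:(0,0)->E->(0,1)
  grid max=5 at (1,3)
Step 5: ant0:(1,3)->N->(0,3) | ant1:(1,3)->N->(0,3) | ant2:(0,1)->E->(0,2)
  grid max=5 at (0,3)
Step 6: ant0:(0,3)->S->(1,3) | ant1:(0,3)->S->(1,3) | ant2:(0,2)->E->(0,3)
  grid max=7 at (1,3)
Final grid:
  0 0 0 6
  0 0 0 7
  0 0 0 0
  0 0 0 0
  0 0 0 0
Max pheromone 7 at (1,3)

Answer: (1,3)=7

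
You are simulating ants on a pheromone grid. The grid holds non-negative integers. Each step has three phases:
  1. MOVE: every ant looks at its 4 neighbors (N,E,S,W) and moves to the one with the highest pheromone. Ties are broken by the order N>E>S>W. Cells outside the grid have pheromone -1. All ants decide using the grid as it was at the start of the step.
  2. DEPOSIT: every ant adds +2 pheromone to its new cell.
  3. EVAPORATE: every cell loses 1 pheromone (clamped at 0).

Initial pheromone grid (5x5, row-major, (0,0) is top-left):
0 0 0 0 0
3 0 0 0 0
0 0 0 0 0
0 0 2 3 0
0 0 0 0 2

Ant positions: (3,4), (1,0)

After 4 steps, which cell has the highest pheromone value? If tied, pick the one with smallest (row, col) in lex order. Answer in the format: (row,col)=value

Step 1: ant0:(3,4)->W->(3,3) | ant1:(1,0)->N->(0,0)
  grid max=4 at (3,3)
Step 2: ant0:(3,3)->W->(3,2) | ant1:(0,0)->S->(1,0)
  grid max=3 at (1,0)
Step 3: ant0:(3,2)->E->(3,3) | ant1:(1,0)->N->(0,0)
  grid max=4 at (3,3)
Step 4: ant0:(3,3)->W->(3,2) | ant1:(0,0)->S->(1,0)
  grid max=3 at (1,0)
Final grid:
  0 0 0 0 0
  3 0 0 0 0
  0 0 0 0 0
  0 0 2 3 0
  0 0 0 0 0
Max pheromone 3 at (1,0)

Answer: (1,0)=3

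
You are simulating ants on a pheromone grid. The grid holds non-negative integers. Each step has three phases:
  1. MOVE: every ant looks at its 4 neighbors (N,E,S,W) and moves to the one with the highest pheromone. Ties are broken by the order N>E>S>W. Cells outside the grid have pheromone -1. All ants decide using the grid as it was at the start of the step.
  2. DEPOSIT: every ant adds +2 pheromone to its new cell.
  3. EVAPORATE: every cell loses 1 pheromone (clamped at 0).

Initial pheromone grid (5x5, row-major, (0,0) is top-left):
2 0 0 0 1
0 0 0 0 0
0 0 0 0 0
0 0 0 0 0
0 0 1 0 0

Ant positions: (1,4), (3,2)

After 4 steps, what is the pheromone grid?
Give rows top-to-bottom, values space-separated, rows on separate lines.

After step 1: ants at (0,4),(4,2)
  1 0 0 0 2
  0 0 0 0 0
  0 0 0 0 0
  0 0 0 0 0
  0 0 2 0 0
After step 2: ants at (1,4),(3,2)
  0 0 0 0 1
  0 0 0 0 1
  0 0 0 0 0
  0 0 1 0 0
  0 0 1 0 0
After step 3: ants at (0,4),(4,2)
  0 0 0 0 2
  0 0 0 0 0
  0 0 0 0 0
  0 0 0 0 0
  0 0 2 0 0
After step 4: ants at (1,4),(3,2)
  0 0 0 0 1
  0 0 0 0 1
  0 0 0 0 0
  0 0 1 0 0
  0 0 1 0 0

0 0 0 0 1
0 0 0 0 1
0 0 0 0 0
0 0 1 0 0
0 0 1 0 0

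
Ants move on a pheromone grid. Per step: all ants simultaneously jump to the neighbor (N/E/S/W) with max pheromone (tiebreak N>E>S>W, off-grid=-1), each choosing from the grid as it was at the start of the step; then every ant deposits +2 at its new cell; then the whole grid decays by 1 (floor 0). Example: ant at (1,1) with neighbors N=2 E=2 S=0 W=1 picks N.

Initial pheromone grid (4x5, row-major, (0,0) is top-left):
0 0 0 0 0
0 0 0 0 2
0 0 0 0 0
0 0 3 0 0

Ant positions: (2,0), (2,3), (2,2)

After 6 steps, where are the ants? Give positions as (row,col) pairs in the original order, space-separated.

Step 1: ant0:(2,0)->N->(1,0) | ant1:(2,3)->N->(1,3) | ant2:(2,2)->S->(3,2)
  grid max=4 at (3,2)
Step 2: ant0:(1,0)->N->(0,0) | ant1:(1,3)->E->(1,4) | ant2:(3,2)->N->(2,2)
  grid max=3 at (3,2)
Step 3: ant0:(0,0)->E->(0,1) | ant1:(1,4)->N->(0,4) | ant2:(2,2)->S->(3,2)
  grid max=4 at (3,2)
Step 4: ant0:(0,1)->E->(0,2) | ant1:(0,4)->S->(1,4) | ant2:(3,2)->N->(2,2)
  grid max=3 at (3,2)
Step 5: ant0:(0,2)->E->(0,3) | ant1:(1,4)->N->(0,4) | ant2:(2,2)->S->(3,2)
  grid max=4 at (3,2)
Step 6: ant0:(0,3)->E->(0,4) | ant1:(0,4)->S->(1,4) | ant2:(3,2)->N->(2,2)
  grid max=3 at (3,2)

(0,4) (1,4) (2,2)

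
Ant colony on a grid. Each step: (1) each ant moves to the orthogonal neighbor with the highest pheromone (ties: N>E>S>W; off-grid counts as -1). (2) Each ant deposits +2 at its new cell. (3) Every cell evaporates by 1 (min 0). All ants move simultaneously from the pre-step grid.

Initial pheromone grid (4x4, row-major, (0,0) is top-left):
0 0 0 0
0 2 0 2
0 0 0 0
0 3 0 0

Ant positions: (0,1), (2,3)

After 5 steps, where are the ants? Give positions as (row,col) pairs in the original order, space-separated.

Step 1: ant0:(0,1)->S->(1,1) | ant1:(2,3)->N->(1,3)
  grid max=3 at (1,1)
Step 2: ant0:(1,1)->N->(0,1) | ant1:(1,3)->N->(0,3)
  grid max=2 at (1,1)
Step 3: ant0:(0,1)->S->(1,1) | ant1:(0,3)->S->(1,3)
  grid max=3 at (1,1)
Step 4: ant0:(1,1)->N->(0,1) | ant1:(1,3)->N->(0,3)
  grid max=2 at (1,1)
Step 5: ant0:(0,1)->S->(1,1) | ant1:(0,3)->S->(1,3)
  grid max=3 at (1,1)

(1,1) (1,3)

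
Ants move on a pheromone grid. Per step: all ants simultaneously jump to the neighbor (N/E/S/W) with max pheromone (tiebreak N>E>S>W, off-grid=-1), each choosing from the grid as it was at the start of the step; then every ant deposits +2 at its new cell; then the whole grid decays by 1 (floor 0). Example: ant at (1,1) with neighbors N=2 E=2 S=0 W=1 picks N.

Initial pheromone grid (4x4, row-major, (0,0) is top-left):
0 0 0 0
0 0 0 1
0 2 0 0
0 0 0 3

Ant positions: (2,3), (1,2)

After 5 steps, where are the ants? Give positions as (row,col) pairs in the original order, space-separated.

Step 1: ant0:(2,3)->S->(3,3) | ant1:(1,2)->E->(1,3)
  grid max=4 at (3,3)
Step 2: ant0:(3,3)->N->(2,3) | ant1:(1,3)->N->(0,3)
  grid max=3 at (3,3)
Step 3: ant0:(2,3)->S->(3,3) | ant1:(0,3)->S->(1,3)
  grid max=4 at (3,3)
Step 4: ant0:(3,3)->N->(2,3) | ant1:(1,3)->N->(0,3)
  grid max=3 at (3,3)
Step 5: ant0:(2,3)->S->(3,3) | ant1:(0,3)->S->(1,3)
  grid max=4 at (3,3)

(3,3) (1,3)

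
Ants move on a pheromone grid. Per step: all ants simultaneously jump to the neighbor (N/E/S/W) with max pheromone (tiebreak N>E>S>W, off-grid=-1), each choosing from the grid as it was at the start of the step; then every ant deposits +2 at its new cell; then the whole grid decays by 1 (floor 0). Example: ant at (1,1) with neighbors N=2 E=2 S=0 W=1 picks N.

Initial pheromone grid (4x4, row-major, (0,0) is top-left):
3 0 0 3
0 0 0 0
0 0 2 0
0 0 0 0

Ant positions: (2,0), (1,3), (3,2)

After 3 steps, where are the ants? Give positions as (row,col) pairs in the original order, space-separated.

Step 1: ant0:(2,0)->N->(1,0) | ant1:(1,3)->N->(0,3) | ant2:(3,2)->N->(2,2)
  grid max=4 at (0,3)
Step 2: ant0:(1,0)->N->(0,0) | ant1:(0,3)->S->(1,3) | ant2:(2,2)->N->(1,2)
  grid max=3 at (0,0)
Step 3: ant0:(0,0)->E->(0,1) | ant1:(1,3)->N->(0,3) | ant2:(1,2)->S->(2,2)
  grid max=4 at (0,3)

(0,1) (0,3) (2,2)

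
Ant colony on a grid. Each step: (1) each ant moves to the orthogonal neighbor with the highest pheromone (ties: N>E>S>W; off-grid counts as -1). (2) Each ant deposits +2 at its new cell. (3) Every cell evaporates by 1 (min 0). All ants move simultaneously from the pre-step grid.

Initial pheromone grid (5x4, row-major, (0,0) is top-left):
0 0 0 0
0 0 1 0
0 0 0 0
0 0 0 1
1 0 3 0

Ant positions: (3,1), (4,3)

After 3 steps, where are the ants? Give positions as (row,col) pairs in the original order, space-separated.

Step 1: ant0:(3,1)->N->(2,1) | ant1:(4,3)->W->(4,2)
  grid max=4 at (4,2)
Step 2: ant0:(2,1)->N->(1,1) | ant1:(4,2)->N->(3,2)
  grid max=3 at (4,2)
Step 3: ant0:(1,1)->N->(0,1) | ant1:(3,2)->S->(4,2)
  grid max=4 at (4,2)

(0,1) (4,2)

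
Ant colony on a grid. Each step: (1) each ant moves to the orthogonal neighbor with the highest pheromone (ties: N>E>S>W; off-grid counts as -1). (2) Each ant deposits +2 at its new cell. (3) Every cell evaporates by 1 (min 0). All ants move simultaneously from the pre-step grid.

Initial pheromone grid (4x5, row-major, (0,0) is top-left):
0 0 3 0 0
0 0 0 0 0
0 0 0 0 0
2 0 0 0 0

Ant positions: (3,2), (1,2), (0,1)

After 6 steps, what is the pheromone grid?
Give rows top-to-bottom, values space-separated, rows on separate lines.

After step 1: ants at (2,2),(0,2),(0,2)
  0 0 6 0 0
  0 0 0 0 0
  0 0 1 0 0
  1 0 0 0 0
After step 2: ants at (1,2),(0,3),(0,3)
  0 0 5 3 0
  0 0 1 0 0
  0 0 0 0 0
  0 0 0 0 0
After step 3: ants at (0,2),(0,2),(0,2)
  0 0 10 2 0
  0 0 0 0 0
  0 0 0 0 0
  0 0 0 0 0
After step 4: ants at (0,3),(0,3),(0,3)
  0 0 9 7 0
  0 0 0 0 0
  0 0 0 0 0
  0 0 0 0 0
After step 5: ants at (0,2),(0,2),(0,2)
  0 0 14 6 0
  0 0 0 0 0
  0 0 0 0 0
  0 0 0 0 0
After step 6: ants at (0,3),(0,3),(0,3)
  0 0 13 11 0
  0 0 0 0 0
  0 0 0 0 0
  0 0 0 0 0

0 0 13 11 0
0 0 0 0 0
0 0 0 0 0
0 0 0 0 0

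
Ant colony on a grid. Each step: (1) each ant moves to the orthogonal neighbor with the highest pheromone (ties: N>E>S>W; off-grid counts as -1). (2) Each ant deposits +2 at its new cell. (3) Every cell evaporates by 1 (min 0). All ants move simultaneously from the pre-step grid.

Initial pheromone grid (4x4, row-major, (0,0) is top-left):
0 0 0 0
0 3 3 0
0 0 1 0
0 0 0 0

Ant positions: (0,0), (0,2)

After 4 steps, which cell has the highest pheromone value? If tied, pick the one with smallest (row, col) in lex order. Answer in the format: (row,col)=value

Step 1: ant0:(0,0)->E->(0,1) | ant1:(0,2)->S->(1,2)
  grid max=4 at (1,2)
Step 2: ant0:(0,1)->S->(1,1) | ant1:(1,2)->W->(1,1)
  grid max=5 at (1,1)
Step 3: ant0:(1,1)->E->(1,2) | ant1:(1,1)->E->(1,2)
  grid max=6 at (1,2)
Step 4: ant0:(1,2)->W->(1,1) | ant1:(1,2)->W->(1,1)
  grid max=7 at (1,1)
Final grid:
  0 0 0 0
  0 7 5 0
  0 0 0 0
  0 0 0 0
Max pheromone 7 at (1,1)

Answer: (1,1)=7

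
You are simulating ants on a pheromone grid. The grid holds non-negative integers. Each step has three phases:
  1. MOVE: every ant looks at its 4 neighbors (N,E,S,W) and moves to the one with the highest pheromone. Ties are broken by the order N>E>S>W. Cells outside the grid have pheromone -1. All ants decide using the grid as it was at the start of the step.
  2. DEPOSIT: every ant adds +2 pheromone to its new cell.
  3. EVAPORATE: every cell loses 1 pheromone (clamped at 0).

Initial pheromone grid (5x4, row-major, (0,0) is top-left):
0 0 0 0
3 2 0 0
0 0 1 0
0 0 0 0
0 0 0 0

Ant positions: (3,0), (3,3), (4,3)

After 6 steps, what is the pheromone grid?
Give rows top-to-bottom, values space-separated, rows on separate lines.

After step 1: ants at (2,0),(2,3),(3,3)
  0 0 0 0
  2 1 0 0
  1 0 0 1
  0 0 0 1
  0 0 0 0
After step 2: ants at (1,0),(3,3),(2,3)
  0 0 0 0
  3 0 0 0
  0 0 0 2
  0 0 0 2
  0 0 0 0
After step 3: ants at (0,0),(2,3),(3,3)
  1 0 0 0
  2 0 0 0
  0 0 0 3
  0 0 0 3
  0 0 0 0
After step 4: ants at (1,0),(3,3),(2,3)
  0 0 0 0
  3 0 0 0
  0 0 0 4
  0 0 0 4
  0 0 0 0
After step 5: ants at (0,0),(2,3),(3,3)
  1 0 0 0
  2 0 0 0
  0 0 0 5
  0 0 0 5
  0 0 0 0
After step 6: ants at (1,0),(3,3),(2,3)
  0 0 0 0
  3 0 0 0
  0 0 0 6
  0 0 0 6
  0 0 0 0

0 0 0 0
3 0 0 0
0 0 0 6
0 0 0 6
0 0 0 0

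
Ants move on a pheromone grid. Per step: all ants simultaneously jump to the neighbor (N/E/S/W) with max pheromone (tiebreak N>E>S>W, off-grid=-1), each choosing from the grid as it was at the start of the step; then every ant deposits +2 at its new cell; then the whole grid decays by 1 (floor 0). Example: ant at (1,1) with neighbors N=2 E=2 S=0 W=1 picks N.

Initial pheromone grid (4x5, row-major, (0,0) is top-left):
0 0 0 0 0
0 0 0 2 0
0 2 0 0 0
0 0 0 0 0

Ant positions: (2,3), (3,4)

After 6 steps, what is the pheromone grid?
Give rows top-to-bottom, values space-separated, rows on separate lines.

After step 1: ants at (1,3),(2,4)
  0 0 0 0 0
  0 0 0 3 0
  0 1 0 0 1
  0 0 0 0 0
After step 2: ants at (0,3),(1,4)
  0 0 0 1 0
  0 0 0 2 1
  0 0 0 0 0
  0 0 0 0 0
After step 3: ants at (1,3),(1,3)
  0 0 0 0 0
  0 0 0 5 0
  0 0 0 0 0
  0 0 0 0 0
After step 4: ants at (0,3),(0,3)
  0 0 0 3 0
  0 0 0 4 0
  0 0 0 0 0
  0 0 0 0 0
After step 5: ants at (1,3),(1,3)
  0 0 0 2 0
  0 0 0 7 0
  0 0 0 0 0
  0 0 0 0 0
After step 6: ants at (0,3),(0,3)
  0 0 0 5 0
  0 0 0 6 0
  0 0 0 0 0
  0 0 0 0 0

0 0 0 5 0
0 0 0 6 0
0 0 0 0 0
0 0 0 0 0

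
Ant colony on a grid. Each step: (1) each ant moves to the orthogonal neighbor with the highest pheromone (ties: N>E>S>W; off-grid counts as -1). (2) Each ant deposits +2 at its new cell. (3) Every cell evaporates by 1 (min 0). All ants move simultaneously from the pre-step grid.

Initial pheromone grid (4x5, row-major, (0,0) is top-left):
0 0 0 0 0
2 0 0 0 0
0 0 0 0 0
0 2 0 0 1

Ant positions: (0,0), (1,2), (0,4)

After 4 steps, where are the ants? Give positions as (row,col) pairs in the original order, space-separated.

Step 1: ant0:(0,0)->S->(1,0) | ant1:(1,2)->N->(0,2) | ant2:(0,4)->S->(1,4)
  grid max=3 at (1,0)
Step 2: ant0:(1,0)->N->(0,0) | ant1:(0,2)->E->(0,3) | ant2:(1,4)->N->(0,4)
  grid max=2 at (1,0)
Step 3: ant0:(0,0)->S->(1,0) | ant1:(0,3)->E->(0,4) | ant2:(0,4)->W->(0,3)
  grid max=3 at (1,0)
Step 4: ant0:(1,0)->N->(0,0) | ant1:(0,4)->W->(0,3) | ant2:(0,3)->E->(0,4)
  grid max=3 at (0,3)

(0,0) (0,3) (0,4)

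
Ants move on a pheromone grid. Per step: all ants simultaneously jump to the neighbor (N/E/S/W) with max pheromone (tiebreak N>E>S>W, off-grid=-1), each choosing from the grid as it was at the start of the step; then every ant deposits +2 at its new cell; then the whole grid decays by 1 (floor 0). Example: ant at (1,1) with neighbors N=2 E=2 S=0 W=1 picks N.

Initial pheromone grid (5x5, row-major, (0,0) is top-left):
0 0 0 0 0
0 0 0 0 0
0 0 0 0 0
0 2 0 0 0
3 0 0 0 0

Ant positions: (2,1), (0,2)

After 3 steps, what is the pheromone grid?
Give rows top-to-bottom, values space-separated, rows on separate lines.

After step 1: ants at (3,1),(0,3)
  0 0 0 1 0
  0 0 0 0 0
  0 0 0 0 0
  0 3 0 0 0
  2 0 0 0 0
After step 2: ants at (2,1),(0,4)
  0 0 0 0 1
  0 0 0 0 0
  0 1 0 0 0
  0 2 0 0 0
  1 0 0 0 0
After step 3: ants at (3,1),(1,4)
  0 0 0 0 0
  0 0 0 0 1
  0 0 0 0 0
  0 3 0 0 0
  0 0 0 0 0

0 0 0 0 0
0 0 0 0 1
0 0 0 0 0
0 3 0 0 0
0 0 0 0 0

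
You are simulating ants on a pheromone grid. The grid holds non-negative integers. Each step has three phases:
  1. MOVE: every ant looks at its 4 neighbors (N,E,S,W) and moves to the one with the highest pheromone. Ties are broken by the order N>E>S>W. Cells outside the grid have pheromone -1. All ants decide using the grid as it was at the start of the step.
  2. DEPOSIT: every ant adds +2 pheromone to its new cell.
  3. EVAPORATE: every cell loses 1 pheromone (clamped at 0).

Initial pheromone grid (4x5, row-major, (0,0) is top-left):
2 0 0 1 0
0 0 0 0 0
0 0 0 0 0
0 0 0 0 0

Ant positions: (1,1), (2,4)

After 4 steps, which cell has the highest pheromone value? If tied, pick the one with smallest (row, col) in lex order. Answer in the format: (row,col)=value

Step 1: ant0:(1,1)->N->(0,1) | ant1:(2,4)->N->(1,4)
  grid max=1 at (0,0)
Step 2: ant0:(0,1)->W->(0,0) | ant1:(1,4)->N->(0,4)
  grid max=2 at (0,0)
Step 3: ant0:(0,0)->E->(0,1) | ant1:(0,4)->S->(1,4)
  grid max=1 at (0,0)
Step 4: ant0:(0,1)->W->(0,0) | ant1:(1,4)->N->(0,4)
  grid max=2 at (0,0)
Final grid:
  2 0 0 0 1
  0 0 0 0 0
  0 0 0 0 0
  0 0 0 0 0
Max pheromone 2 at (0,0)

Answer: (0,0)=2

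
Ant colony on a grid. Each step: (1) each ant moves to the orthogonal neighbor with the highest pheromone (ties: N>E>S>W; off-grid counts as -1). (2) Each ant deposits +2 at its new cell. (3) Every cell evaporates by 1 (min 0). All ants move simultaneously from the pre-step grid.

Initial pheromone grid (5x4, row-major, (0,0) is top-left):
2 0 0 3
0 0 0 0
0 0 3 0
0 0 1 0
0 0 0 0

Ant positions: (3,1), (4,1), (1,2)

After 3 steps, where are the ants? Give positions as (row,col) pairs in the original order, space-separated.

Step 1: ant0:(3,1)->E->(3,2) | ant1:(4,1)->N->(3,1) | ant2:(1,2)->S->(2,2)
  grid max=4 at (2,2)
Step 2: ant0:(3,2)->N->(2,2) | ant1:(3,1)->E->(3,2) | ant2:(2,2)->S->(3,2)
  grid max=5 at (2,2)
Step 3: ant0:(2,2)->S->(3,2) | ant1:(3,2)->N->(2,2) | ant2:(3,2)->N->(2,2)
  grid max=8 at (2,2)

(3,2) (2,2) (2,2)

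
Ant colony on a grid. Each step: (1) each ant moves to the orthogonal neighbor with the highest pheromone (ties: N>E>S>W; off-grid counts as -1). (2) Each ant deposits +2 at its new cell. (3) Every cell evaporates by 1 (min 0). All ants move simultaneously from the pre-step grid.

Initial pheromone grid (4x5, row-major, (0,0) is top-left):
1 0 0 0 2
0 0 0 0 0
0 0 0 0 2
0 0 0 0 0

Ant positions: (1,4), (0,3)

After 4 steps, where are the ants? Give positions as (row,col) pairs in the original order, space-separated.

Step 1: ant0:(1,4)->N->(0,4) | ant1:(0,3)->E->(0,4)
  grid max=5 at (0,4)
Step 2: ant0:(0,4)->S->(1,4) | ant1:(0,4)->S->(1,4)
  grid max=4 at (0,4)
Step 3: ant0:(1,4)->N->(0,4) | ant1:(1,4)->N->(0,4)
  grid max=7 at (0,4)
Step 4: ant0:(0,4)->S->(1,4) | ant1:(0,4)->S->(1,4)
  grid max=6 at (0,4)

(1,4) (1,4)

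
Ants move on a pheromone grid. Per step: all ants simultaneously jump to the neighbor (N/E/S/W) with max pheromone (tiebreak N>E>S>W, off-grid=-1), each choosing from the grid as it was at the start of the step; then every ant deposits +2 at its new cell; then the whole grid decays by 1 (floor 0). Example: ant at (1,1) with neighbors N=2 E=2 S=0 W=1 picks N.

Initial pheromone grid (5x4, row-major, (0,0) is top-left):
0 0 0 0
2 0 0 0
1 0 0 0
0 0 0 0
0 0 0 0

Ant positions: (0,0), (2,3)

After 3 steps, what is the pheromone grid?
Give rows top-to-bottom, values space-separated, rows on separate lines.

After step 1: ants at (1,0),(1,3)
  0 0 0 0
  3 0 0 1
  0 0 0 0
  0 0 0 0
  0 0 0 0
After step 2: ants at (0,0),(0,3)
  1 0 0 1
  2 0 0 0
  0 0 0 0
  0 0 0 0
  0 0 0 0
After step 3: ants at (1,0),(1,3)
  0 0 0 0
  3 0 0 1
  0 0 0 0
  0 0 0 0
  0 0 0 0

0 0 0 0
3 0 0 1
0 0 0 0
0 0 0 0
0 0 0 0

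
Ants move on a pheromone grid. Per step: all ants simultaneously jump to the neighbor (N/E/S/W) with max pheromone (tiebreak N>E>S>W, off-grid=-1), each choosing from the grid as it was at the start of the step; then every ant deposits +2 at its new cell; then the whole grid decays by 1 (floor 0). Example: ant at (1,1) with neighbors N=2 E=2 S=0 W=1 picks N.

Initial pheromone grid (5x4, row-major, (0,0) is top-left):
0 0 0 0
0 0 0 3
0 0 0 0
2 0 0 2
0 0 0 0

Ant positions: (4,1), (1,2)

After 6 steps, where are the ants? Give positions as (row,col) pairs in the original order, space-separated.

Step 1: ant0:(4,1)->N->(3,1) | ant1:(1,2)->E->(1,3)
  grid max=4 at (1,3)
Step 2: ant0:(3,1)->W->(3,0) | ant1:(1,3)->N->(0,3)
  grid max=3 at (1,3)
Step 3: ant0:(3,0)->N->(2,0) | ant1:(0,3)->S->(1,3)
  grid max=4 at (1,3)
Step 4: ant0:(2,0)->S->(3,0) | ant1:(1,3)->N->(0,3)
  grid max=3 at (1,3)
Step 5: ant0:(3,0)->N->(2,0) | ant1:(0,3)->S->(1,3)
  grid max=4 at (1,3)
Step 6: ant0:(2,0)->S->(3,0) | ant1:(1,3)->N->(0,3)
  grid max=3 at (1,3)

(3,0) (0,3)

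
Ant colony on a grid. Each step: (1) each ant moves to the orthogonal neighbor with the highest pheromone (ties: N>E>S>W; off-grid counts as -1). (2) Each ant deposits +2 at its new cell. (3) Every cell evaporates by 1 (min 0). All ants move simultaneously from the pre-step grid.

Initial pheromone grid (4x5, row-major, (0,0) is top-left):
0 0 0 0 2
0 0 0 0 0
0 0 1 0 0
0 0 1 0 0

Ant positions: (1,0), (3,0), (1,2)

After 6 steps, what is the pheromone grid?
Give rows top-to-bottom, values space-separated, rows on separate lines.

After step 1: ants at (0,0),(2,0),(2,2)
  1 0 0 0 1
  0 0 0 0 0
  1 0 2 0 0
  0 0 0 0 0
After step 2: ants at (0,1),(1,0),(1,2)
  0 1 0 0 0
  1 0 1 0 0
  0 0 1 0 0
  0 0 0 0 0
After step 3: ants at (0,2),(0,0),(2,2)
  1 0 1 0 0
  0 0 0 0 0
  0 0 2 0 0
  0 0 0 0 0
After step 4: ants at (0,3),(0,1),(1,2)
  0 1 0 1 0
  0 0 1 0 0
  0 0 1 0 0
  0 0 0 0 0
After step 5: ants at (0,4),(0,2),(2,2)
  0 0 1 0 1
  0 0 0 0 0
  0 0 2 0 0
  0 0 0 0 0
After step 6: ants at (1,4),(0,3),(1,2)
  0 0 0 1 0
  0 0 1 0 1
  0 0 1 0 0
  0 0 0 0 0

0 0 0 1 0
0 0 1 0 1
0 0 1 0 0
0 0 0 0 0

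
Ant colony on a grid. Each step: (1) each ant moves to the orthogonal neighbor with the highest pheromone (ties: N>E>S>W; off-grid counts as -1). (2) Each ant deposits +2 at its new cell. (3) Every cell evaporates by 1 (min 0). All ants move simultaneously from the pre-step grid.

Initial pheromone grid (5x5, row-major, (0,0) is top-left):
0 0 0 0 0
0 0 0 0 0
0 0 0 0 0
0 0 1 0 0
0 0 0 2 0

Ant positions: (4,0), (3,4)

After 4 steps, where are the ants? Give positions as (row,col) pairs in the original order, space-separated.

Step 1: ant0:(4,0)->N->(3,0) | ant1:(3,4)->N->(2,4)
  grid max=1 at (2,4)
Step 2: ant0:(3,0)->N->(2,0) | ant1:(2,4)->N->(1,4)
  grid max=1 at (1,4)
Step 3: ant0:(2,0)->N->(1,0) | ant1:(1,4)->N->(0,4)
  grid max=1 at (0,4)
Step 4: ant0:(1,0)->N->(0,0) | ant1:(0,4)->S->(1,4)
  grid max=1 at (0,0)

(0,0) (1,4)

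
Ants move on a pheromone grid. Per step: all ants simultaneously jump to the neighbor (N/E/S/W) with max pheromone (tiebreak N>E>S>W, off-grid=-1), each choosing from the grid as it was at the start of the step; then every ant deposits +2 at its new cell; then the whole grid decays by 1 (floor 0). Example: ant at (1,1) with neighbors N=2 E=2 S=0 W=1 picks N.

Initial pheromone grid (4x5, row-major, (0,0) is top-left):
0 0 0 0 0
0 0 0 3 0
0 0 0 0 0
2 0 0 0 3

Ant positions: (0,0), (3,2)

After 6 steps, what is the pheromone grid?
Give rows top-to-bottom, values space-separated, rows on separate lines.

After step 1: ants at (0,1),(2,2)
  0 1 0 0 0
  0 0 0 2 0
  0 0 1 0 0
  1 0 0 0 2
After step 2: ants at (0,2),(1,2)
  0 0 1 0 0
  0 0 1 1 0
  0 0 0 0 0
  0 0 0 0 1
After step 3: ants at (1,2),(0,2)
  0 0 2 0 0
  0 0 2 0 0
  0 0 0 0 0
  0 0 0 0 0
After step 4: ants at (0,2),(1,2)
  0 0 3 0 0
  0 0 3 0 0
  0 0 0 0 0
  0 0 0 0 0
After step 5: ants at (1,2),(0,2)
  0 0 4 0 0
  0 0 4 0 0
  0 0 0 0 0
  0 0 0 0 0
After step 6: ants at (0,2),(1,2)
  0 0 5 0 0
  0 0 5 0 0
  0 0 0 0 0
  0 0 0 0 0

0 0 5 0 0
0 0 5 0 0
0 0 0 0 0
0 0 0 0 0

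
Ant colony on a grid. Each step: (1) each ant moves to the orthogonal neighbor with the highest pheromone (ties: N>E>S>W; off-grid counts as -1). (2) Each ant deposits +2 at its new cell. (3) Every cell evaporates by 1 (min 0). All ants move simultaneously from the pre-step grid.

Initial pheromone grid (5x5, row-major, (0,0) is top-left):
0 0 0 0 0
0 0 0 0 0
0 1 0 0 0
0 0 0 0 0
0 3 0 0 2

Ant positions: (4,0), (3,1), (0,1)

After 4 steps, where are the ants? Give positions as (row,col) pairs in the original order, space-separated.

Step 1: ant0:(4,0)->E->(4,1) | ant1:(3,1)->S->(4,1) | ant2:(0,1)->E->(0,2)
  grid max=6 at (4,1)
Step 2: ant0:(4,1)->N->(3,1) | ant1:(4,1)->N->(3,1) | ant2:(0,2)->E->(0,3)
  grid max=5 at (4,1)
Step 3: ant0:(3,1)->S->(4,1) | ant1:(3,1)->S->(4,1) | ant2:(0,3)->E->(0,4)
  grid max=8 at (4,1)
Step 4: ant0:(4,1)->N->(3,1) | ant1:(4,1)->N->(3,1) | ant2:(0,4)->S->(1,4)
  grid max=7 at (4,1)

(3,1) (3,1) (1,4)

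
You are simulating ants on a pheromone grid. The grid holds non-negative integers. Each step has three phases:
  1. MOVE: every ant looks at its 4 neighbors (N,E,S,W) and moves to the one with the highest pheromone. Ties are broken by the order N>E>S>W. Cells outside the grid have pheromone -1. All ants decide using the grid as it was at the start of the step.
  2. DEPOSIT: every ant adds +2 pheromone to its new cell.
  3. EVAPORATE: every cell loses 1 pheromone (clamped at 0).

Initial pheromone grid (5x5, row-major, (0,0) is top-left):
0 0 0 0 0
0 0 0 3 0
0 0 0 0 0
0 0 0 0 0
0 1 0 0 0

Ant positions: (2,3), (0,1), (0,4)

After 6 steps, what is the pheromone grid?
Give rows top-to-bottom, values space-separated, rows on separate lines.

After step 1: ants at (1,3),(0,2),(1,4)
  0 0 1 0 0
  0 0 0 4 1
  0 0 0 0 0
  0 0 0 0 0
  0 0 0 0 0
After step 2: ants at (1,4),(0,3),(1,3)
  0 0 0 1 0
  0 0 0 5 2
  0 0 0 0 0
  0 0 0 0 0
  0 0 0 0 0
After step 3: ants at (1,3),(1,3),(1,4)
  0 0 0 0 0
  0 0 0 8 3
  0 0 0 0 0
  0 0 0 0 0
  0 0 0 0 0
After step 4: ants at (1,4),(1,4),(1,3)
  0 0 0 0 0
  0 0 0 9 6
  0 0 0 0 0
  0 0 0 0 0
  0 0 0 0 0
After step 5: ants at (1,3),(1,3),(1,4)
  0 0 0 0 0
  0 0 0 12 7
  0 0 0 0 0
  0 0 0 0 0
  0 0 0 0 0
After step 6: ants at (1,4),(1,4),(1,3)
  0 0 0 0 0
  0 0 0 13 10
  0 0 0 0 0
  0 0 0 0 0
  0 0 0 0 0

0 0 0 0 0
0 0 0 13 10
0 0 0 0 0
0 0 0 0 0
0 0 0 0 0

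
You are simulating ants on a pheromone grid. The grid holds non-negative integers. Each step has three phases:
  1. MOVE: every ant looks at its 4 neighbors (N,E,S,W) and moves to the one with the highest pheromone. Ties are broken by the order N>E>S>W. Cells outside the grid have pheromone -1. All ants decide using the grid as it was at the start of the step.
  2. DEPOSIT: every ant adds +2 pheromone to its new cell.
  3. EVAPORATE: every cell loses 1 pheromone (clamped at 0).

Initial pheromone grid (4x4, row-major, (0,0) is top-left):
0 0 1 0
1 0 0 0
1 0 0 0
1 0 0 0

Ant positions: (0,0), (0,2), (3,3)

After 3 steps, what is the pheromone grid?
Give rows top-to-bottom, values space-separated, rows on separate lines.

After step 1: ants at (1,0),(0,3),(2,3)
  0 0 0 1
  2 0 0 0
  0 0 0 1
  0 0 0 0
After step 2: ants at (0,0),(1,3),(1,3)
  1 0 0 0
  1 0 0 3
  0 0 0 0
  0 0 0 0
After step 3: ants at (1,0),(0,3),(0,3)
  0 0 0 3
  2 0 0 2
  0 0 0 0
  0 0 0 0

0 0 0 3
2 0 0 2
0 0 0 0
0 0 0 0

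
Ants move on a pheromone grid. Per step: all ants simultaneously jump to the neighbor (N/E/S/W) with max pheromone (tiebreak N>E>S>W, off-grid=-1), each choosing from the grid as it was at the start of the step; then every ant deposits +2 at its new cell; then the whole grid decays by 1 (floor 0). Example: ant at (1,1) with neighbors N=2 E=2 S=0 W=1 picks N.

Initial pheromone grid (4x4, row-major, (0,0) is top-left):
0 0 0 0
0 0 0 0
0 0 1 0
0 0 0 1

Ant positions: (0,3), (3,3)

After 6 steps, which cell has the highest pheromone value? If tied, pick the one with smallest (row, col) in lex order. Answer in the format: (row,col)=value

Answer: (1,3)=6

Derivation:
Step 1: ant0:(0,3)->S->(1,3) | ant1:(3,3)->N->(2,3)
  grid max=1 at (1,3)
Step 2: ant0:(1,3)->S->(2,3) | ant1:(2,3)->N->(1,3)
  grid max=2 at (1,3)
Step 3: ant0:(2,3)->N->(1,3) | ant1:(1,3)->S->(2,3)
  grid max=3 at (1,3)
Step 4: ant0:(1,3)->S->(2,3) | ant1:(2,3)->N->(1,3)
  grid max=4 at (1,3)
Step 5: ant0:(2,3)->N->(1,3) | ant1:(1,3)->S->(2,3)
  grid max=5 at (1,3)
Step 6: ant0:(1,3)->S->(2,3) | ant1:(2,3)->N->(1,3)
  grid max=6 at (1,3)
Final grid:
  0 0 0 0
  0 0 0 6
  0 0 0 6
  0 0 0 0
Max pheromone 6 at (1,3)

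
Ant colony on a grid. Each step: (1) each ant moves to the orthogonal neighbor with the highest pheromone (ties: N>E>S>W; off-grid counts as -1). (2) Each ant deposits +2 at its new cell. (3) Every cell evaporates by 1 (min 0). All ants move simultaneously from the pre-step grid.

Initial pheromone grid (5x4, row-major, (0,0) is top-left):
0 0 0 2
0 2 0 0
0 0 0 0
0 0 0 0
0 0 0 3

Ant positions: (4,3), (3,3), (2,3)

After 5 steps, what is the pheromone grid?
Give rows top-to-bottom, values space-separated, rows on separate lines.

After step 1: ants at (3,3),(4,3),(1,3)
  0 0 0 1
  0 1 0 1
  0 0 0 0
  0 0 0 1
  0 0 0 4
After step 2: ants at (4,3),(3,3),(0,3)
  0 0 0 2
  0 0 0 0
  0 0 0 0
  0 0 0 2
  0 0 0 5
After step 3: ants at (3,3),(4,3),(1,3)
  0 0 0 1
  0 0 0 1
  0 0 0 0
  0 0 0 3
  0 0 0 6
After step 4: ants at (4,3),(3,3),(0,3)
  0 0 0 2
  0 0 0 0
  0 0 0 0
  0 0 0 4
  0 0 0 7
After step 5: ants at (3,3),(4,3),(1,3)
  0 0 0 1
  0 0 0 1
  0 0 0 0
  0 0 0 5
  0 0 0 8

0 0 0 1
0 0 0 1
0 0 0 0
0 0 0 5
0 0 0 8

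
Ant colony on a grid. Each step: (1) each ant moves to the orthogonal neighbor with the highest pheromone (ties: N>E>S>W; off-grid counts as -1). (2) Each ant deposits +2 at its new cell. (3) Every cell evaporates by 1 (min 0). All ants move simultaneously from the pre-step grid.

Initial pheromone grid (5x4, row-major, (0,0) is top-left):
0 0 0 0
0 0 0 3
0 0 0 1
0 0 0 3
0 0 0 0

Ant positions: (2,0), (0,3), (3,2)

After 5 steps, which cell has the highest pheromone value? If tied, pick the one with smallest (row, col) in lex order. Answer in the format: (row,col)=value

Answer: (1,3)=8

Derivation:
Step 1: ant0:(2,0)->N->(1,0) | ant1:(0,3)->S->(1,3) | ant2:(3,2)->E->(3,3)
  grid max=4 at (1,3)
Step 2: ant0:(1,0)->N->(0,0) | ant1:(1,3)->N->(0,3) | ant2:(3,3)->N->(2,3)
  grid max=3 at (1,3)
Step 3: ant0:(0,0)->E->(0,1) | ant1:(0,3)->S->(1,3) | ant2:(2,3)->N->(1,3)
  grid max=6 at (1,3)
Step 4: ant0:(0,1)->E->(0,2) | ant1:(1,3)->N->(0,3) | ant2:(1,3)->N->(0,3)
  grid max=5 at (1,3)
Step 5: ant0:(0,2)->E->(0,3) | ant1:(0,3)->S->(1,3) | ant2:(0,3)->S->(1,3)
  grid max=8 at (1,3)
Final grid:
  0 0 0 4
  0 0 0 8
  0 0 0 0
  0 0 0 0
  0 0 0 0
Max pheromone 8 at (1,3)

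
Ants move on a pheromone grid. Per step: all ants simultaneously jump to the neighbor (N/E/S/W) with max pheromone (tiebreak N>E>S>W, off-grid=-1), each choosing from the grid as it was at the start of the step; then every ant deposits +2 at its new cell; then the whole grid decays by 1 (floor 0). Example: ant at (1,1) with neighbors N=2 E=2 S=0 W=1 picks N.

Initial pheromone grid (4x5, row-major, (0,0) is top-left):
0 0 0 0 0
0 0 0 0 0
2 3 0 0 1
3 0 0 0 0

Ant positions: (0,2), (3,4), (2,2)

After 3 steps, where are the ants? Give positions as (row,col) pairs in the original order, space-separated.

Step 1: ant0:(0,2)->E->(0,3) | ant1:(3,4)->N->(2,4) | ant2:(2,2)->W->(2,1)
  grid max=4 at (2,1)
Step 2: ant0:(0,3)->E->(0,4) | ant1:(2,4)->N->(1,4) | ant2:(2,1)->W->(2,0)
  grid max=3 at (2,1)
Step 3: ant0:(0,4)->S->(1,4) | ant1:(1,4)->N->(0,4) | ant2:(2,0)->E->(2,1)
  grid max=4 at (2,1)

(1,4) (0,4) (2,1)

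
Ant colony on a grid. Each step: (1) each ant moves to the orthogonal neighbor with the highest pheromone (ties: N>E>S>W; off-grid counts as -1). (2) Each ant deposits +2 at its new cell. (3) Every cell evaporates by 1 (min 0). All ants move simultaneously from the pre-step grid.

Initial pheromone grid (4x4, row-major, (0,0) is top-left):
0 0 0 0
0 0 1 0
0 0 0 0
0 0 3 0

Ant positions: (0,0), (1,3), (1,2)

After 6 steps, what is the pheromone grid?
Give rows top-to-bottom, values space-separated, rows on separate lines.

After step 1: ants at (0,1),(1,2),(0,2)
  0 1 1 0
  0 0 2 0
  0 0 0 0
  0 0 2 0
After step 2: ants at (0,2),(0,2),(1,2)
  0 0 4 0
  0 0 3 0
  0 0 0 0
  0 0 1 0
After step 3: ants at (1,2),(1,2),(0,2)
  0 0 5 0
  0 0 6 0
  0 0 0 0
  0 0 0 0
After step 4: ants at (0,2),(0,2),(1,2)
  0 0 8 0
  0 0 7 0
  0 0 0 0
  0 0 0 0
After step 5: ants at (1,2),(1,2),(0,2)
  0 0 9 0
  0 0 10 0
  0 0 0 0
  0 0 0 0
After step 6: ants at (0,2),(0,2),(1,2)
  0 0 12 0
  0 0 11 0
  0 0 0 0
  0 0 0 0

0 0 12 0
0 0 11 0
0 0 0 0
0 0 0 0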